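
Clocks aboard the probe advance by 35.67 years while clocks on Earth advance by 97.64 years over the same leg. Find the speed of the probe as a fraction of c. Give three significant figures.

v = 0.931c

The proper time is measured aboard the probe (both events occur at the probe's location); Δt is measured on Earth. γ = Δt/τ = 97.64/35.67 = 2.737.
β = √(1 − 1/γ²) = √(1 − 0.1335) = √0.8665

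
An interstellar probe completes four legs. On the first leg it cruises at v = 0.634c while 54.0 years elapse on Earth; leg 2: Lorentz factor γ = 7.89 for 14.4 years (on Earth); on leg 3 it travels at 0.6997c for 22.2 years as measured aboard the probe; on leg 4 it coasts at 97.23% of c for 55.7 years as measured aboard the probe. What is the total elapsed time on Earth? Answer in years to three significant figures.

Leg 1: 54.0 years is already measured on Earth.
Leg 2: 14.4 years is already measured on Earth.
Leg 3: γ = 1/√(1 − 0.6997²) = 1/√0.5104 = 1.400; Δt_3 = 1.400 × 22.2 = 31.07 years.
Leg 4: β = 0.9723; γ = 1/√(1 − 0.9723²) = 1/√0.05463 = 4.278; Δt_4 = 4.278 × 55.7 = 238.3 years.
Total: 54.00 + 14.40 + 31.07 + 238.3 years.

Δt = 338 years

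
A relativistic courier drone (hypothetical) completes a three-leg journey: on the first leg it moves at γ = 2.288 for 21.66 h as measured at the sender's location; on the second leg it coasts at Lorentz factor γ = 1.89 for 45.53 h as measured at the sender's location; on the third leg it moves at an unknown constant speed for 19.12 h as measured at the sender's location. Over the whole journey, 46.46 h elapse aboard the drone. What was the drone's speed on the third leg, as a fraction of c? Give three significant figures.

Leg 1: γ = 2.288; τ_1 = 21.66/2.288 = 9.467 h.
Leg 2: γ = 1.89; τ_2 = 45.53/1.890 = 24.09 h.
Leg 3: speed unknown; τ_3 = 19.12/γ_3.
Total proper time: 9.467 + 24.09 + τ_3 = 46.46, so τ_3 = 46.46 − 33.56 = 12.90 h.
γ_3 = 19.12/12.90 = 1.482; β = √(1 − 1/γ²) = √0.5446.

β = 0.738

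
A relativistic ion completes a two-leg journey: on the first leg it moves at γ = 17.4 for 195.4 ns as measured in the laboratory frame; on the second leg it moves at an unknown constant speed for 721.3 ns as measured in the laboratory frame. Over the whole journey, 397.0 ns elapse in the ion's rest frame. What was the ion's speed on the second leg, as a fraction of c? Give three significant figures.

β = 0.845

Leg 1: γ = 17.4; τ_1 = 195.4/17.40 = 11.23 ns.
Leg 2: speed unknown; τ_2 = 721.3/γ_2.
Total proper time: 11.23 + τ_2 = 397.0, so τ_2 = 397.0 − 11.23 = 385.8 ns.
γ_2 = 721.3/385.8 = 1.870; β = √(1 − 1/γ²) = √0.7140.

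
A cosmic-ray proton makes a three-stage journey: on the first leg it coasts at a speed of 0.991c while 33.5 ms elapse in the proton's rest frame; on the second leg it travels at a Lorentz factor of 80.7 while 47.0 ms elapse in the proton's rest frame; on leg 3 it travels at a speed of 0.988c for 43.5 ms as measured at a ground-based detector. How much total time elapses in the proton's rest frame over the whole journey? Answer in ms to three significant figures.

τ = 87.2 ms

Leg 1: 33.5 ms is already measured in the proton's rest frame.
Leg 2: 47.0 ms is already measured in the proton's rest frame.
Leg 3: γ = 1/√(1 − 0.988²) = 1/√0.02386 = 6.474; τ_3 = 43.5/6.474 = 6.719 ms.
Total: 33.50 + 47.00 + 6.719 ms.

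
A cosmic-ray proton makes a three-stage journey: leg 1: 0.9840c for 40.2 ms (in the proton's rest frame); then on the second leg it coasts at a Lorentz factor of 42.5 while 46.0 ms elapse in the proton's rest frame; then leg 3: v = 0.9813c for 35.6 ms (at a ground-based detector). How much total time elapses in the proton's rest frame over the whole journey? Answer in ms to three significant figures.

Leg 1: 40.2 ms is already measured in the proton's rest frame.
Leg 2: 46.0 ms is already measured in the proton's rest frame.
Leg 3: γ = 1/√(1 − 0.9813²) = 1/√0.03705 = 5.195; τ_3 = 35.6/5.195 = 6.852 ms.
Total: 40.20 + 46.00 + 6.852 ms.

τ = 93.1 ms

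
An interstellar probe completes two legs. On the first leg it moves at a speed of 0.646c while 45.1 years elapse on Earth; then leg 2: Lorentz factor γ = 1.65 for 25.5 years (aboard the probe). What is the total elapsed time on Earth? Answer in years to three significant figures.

Δt = 87.2 years

Leg 1: 45.1 years is already measured on Earth.
Leg 2: γ = 1.65; Δt_2 = 1.650 × 25.5 = 42.07 years.
Total: 45.10 + 42.07 years.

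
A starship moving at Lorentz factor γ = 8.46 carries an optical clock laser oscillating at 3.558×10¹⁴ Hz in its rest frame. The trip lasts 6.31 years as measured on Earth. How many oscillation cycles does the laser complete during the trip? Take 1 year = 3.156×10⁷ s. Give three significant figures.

N = 8.38×10²¹

γ = 8.46
The oscillator's own cycle count is N = f × τ where τ is the proper time on the ship. τ = Δt/γ = 6.31/8.460 = 0.7459 years = 2.354×10⁷ s.
N = 3.558×10¹⁴ × 2.354×10⁷ = 8.375×10²¹.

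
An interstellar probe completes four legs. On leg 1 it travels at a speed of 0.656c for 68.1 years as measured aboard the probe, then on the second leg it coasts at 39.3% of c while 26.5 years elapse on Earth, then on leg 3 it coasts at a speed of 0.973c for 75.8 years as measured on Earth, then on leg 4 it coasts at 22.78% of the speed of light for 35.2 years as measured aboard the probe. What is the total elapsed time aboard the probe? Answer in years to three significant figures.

Leg 1: 68.1 years is already measured aboard the probe.
Leg 2: β = 0.393; γ = 1/√(1 − 0.393²) = 1/√0.8456 = 1.088; τ_2 = 26.5/1.088 = 24.37 years.
Leg 3: γ = 1/√(1 − 0.973²) = 1/√0.05327 = 4.333; τ_3 = 75.8/4.333 = 17.50 years.
Leg 4: 35.2 years is already measured aboard the probe.
Total: 68.10 + 24.37 + 17.50 + 35.20 years.

τ = 145 years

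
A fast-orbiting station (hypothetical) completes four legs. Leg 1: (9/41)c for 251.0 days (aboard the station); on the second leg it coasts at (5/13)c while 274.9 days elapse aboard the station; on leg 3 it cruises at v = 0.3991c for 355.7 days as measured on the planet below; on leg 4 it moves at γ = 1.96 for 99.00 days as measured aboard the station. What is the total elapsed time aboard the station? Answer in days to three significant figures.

τ = 951 days

Leg 1: 251.0 days is already measured aboard the station.
Leg 2: 274.9 days is already measured aboard the station.
Leg 3: γ = 1/√(1 − 0.3991²) = 1/√0.8407 = 1.091; τ_3 = 355.7/1.091 = 326.1 days.
Leg 4: 99.00 days is already measured aboard the station.
Total: 251.0 + 274.9 + 326.1 + 99.00 days.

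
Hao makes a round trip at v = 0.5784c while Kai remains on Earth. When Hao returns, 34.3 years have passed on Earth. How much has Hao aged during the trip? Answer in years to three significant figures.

γ = 1/√(1 − 0.5784²) = 1/√0.6655 = 1.226
Hao's clock measures proper time along the trip: τ = Δt/γ = 34.3/1.226 years.

τ = 28.0 years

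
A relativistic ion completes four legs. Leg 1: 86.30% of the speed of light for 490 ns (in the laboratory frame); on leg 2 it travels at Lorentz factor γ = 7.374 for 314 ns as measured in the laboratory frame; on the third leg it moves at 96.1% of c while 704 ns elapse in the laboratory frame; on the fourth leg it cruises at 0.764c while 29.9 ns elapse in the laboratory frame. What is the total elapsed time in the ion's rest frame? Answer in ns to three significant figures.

τ = 504 ns

Leg 1: β = 0.8630; γ = 1/√(1 − 0.8630²) = 1/√0.2552 = 1.979; τ_1 = 490/1.979 = 247.5 ns.
Leg 2: γ = 7.374; τ_2 = 314/7.374 = 42.58 ns.
Leg 3: β = 0.961; γ = 1/√(1 − 0.961²) = 1/√0.07648 = 3.616; τ_3 = 704/3.616 = 194.7 ns.
Leg 4: γ = 1/√(1 − 0.764²) = 1/√0.4163 = 1.550; τ_4 = 29.9/1.550 = 19.29 ns.
Total: 247.5 + 42.58 + 194.7 + 19.29 ns.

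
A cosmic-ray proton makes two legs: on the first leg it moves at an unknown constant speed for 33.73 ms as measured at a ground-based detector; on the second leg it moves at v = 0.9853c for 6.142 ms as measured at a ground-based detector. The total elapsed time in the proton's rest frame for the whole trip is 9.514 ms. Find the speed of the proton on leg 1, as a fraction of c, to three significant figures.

β = 0.968

Leg 1: speed unknown; τ_1 = 33.73/γ_1.
Leg 2: γ = 1/√(1 − 0.9853²) = 1/√0.02918 = 5.854; τ_2 = 6.142/5.854 = 1.049 ms.
Total proper time: τ_1 + 1.049 = 9.514, so τ_1 = 9.514 − 1.049 = 8.465 ms.
γ_1 = 33.73/8.465 = 3.985; β = √(1 − 1/γ²) = √0.9370.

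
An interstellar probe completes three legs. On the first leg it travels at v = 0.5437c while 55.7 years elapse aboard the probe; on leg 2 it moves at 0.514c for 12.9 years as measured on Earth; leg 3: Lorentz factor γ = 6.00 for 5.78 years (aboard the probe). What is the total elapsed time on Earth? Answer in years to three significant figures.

Δt = 114 years

Leg 1: γ = 1/√(1 − 0.5437²) = 1/√0.7044 = 1.191; Δt_1 = 1.191 × 55.7 = 66.37 years.
Leg 2: 12.9 years is already measured on Earth.
Leg 3: γ = 6.00; Δt_3 = 6.000 × 5.78 = 34.68 years.
Total: 66.37 + 12.90 + 34.68 years.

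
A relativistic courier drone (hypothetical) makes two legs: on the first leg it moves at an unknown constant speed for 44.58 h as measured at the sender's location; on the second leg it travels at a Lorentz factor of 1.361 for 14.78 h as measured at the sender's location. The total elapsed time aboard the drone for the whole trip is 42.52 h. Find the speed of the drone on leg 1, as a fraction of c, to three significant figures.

Leg 1: speed unknown; τ_1 = 44.58/γ_1.
Leg 2: γ = 1.361; τ_2 = 14.78/1.361 = 10.86 h.
Total proper time: τ_1 + 10.86 = 42.52, so τ_1 = 42.52 − 10.86 = 31.66 h.
γ_1 = 44.58/31.66 = 1.408; β = √(1 − 1/γ²) = √0.4956.

β = 0.704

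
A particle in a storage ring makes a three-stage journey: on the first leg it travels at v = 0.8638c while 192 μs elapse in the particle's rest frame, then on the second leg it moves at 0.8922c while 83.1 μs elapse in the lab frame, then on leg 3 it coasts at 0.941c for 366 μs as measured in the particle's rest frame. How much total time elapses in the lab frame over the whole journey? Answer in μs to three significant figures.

Δt = 1550 μs

Leg 1: γ = 1/√(1 − 0.8638²) = 1/√0.2538 = 1.985; Δt_1 = 1.985 × 192 = 381.1 μs.
Leg 2: 83.1 μs is already measured in the lab frame.
Leg 3: γ = 1/√(1 − 0.941²) = 1/√0.1145 = 2.955; Δt_3 = 2.955 × 366 = 1082 μs.
Total: 381.1 + 83.10 + 1082 μs.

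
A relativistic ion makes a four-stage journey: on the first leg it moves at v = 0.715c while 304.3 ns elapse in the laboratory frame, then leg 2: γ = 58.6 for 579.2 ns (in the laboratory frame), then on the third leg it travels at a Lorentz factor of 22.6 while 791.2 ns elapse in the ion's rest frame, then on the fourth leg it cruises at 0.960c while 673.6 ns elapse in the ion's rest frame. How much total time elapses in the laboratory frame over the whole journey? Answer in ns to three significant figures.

Δt = 2.12×10⁴ ns

Leg 1: 304.3 ns is already measured in the laboratory frame.
Leg 2: 579.2 ns is already measured in the laboratory frame.
Leg 3: γ = 22.6; Δt_3 = 22.60 × 791.2 = 1.788×10⁴ ns.
Leg 4: γ = 1/√(1 − 0.960²) = 25/7 ≈ 3.571; Δt_4 = 3.571 × 673.6 = 2406 ns.
Total: 304.3 + 579.2 + 1.788×10⁴ + 2406 ns.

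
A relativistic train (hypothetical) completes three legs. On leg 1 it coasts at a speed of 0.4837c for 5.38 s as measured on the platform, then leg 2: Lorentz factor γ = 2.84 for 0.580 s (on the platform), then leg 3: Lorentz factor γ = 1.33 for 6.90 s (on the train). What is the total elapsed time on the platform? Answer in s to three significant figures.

Leg 1: 5.38 s is already measured on the platform.
Leg 2: 0.580 s is already measured on the platform.
Leg 3: γ = 1.33; Δt_3 = 1.330 × 6.90 = 9.177 s.
Total: 5.380 + 0.5800 + 9.177 s.

Δt = 15.1 s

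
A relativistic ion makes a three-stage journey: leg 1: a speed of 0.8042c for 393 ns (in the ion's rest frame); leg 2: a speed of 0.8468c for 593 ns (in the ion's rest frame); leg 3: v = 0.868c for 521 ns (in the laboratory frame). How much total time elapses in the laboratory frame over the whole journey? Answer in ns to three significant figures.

Leg 1: γ = 1/√(1 − 0.8042²) = 1/√0.3533 = 1.682; Δt_1 = 1.682 × 393 = 661.2 ns.
Leg 2: γ = 1/√(1 − 0.8468²) = 1/√0.2829 = 1.880; Δt_2 = 1.880 × 593 = 1115 ns.
Leg 3: 521 ns is already measured in the laboratory frame.
Total: 661.2 + 1115 + 521.0 ns.

Δt = 2300 ns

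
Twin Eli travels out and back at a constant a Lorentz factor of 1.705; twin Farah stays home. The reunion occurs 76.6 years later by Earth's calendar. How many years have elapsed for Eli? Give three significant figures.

τ = 44.9 years

γ = 1.705
Eli's clock measures proper time along the trip: τ = Δt/γ = 76.6/1.705 years.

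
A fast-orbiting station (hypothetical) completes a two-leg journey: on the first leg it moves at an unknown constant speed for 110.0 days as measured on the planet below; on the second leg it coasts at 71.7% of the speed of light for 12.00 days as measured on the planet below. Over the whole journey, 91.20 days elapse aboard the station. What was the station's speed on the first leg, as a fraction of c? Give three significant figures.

β = 0.658

Leg 1: speed unknown; τ_1 = 110.0/γ_1.
Leg 2: β = 0.717; γ = 1/√(1 − 0.717²) = 1/√0.4859 = 1.435; τ_2 = 12.00/1.435 = 8.365 days.
Total proper time: τ_1 + 8.365 = 91.20, so τ_1 = 91.20 − 8.365 = 82.84 days.
γ_1 = 110.0/82.84 = 1.328; β = √(1 − 1/γ²) = √0.4329.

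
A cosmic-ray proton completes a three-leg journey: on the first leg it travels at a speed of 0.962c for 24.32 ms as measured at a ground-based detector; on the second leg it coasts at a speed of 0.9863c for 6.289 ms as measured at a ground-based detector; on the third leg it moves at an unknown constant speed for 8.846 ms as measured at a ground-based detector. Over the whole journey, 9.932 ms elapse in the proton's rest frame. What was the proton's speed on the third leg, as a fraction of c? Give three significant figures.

β = 0.967

Leg 1: γ = 1/√(1 − 0.962²) = 1/√0.07456 = 3.662; τ_1 = 24.32/3.662 = 6.641 ms.
Leg 2: γ = 1/√(1 − 0.9863²) = 1/√0.02721 = 6.062; τ_2 = 6.289/6.062 = 1.037 ms.
Leg 3: speed unknown; τ_3 = 8.846/γ_3.
Total proper time: 6.641 + 1.037 + τ_3 = 9.932, so τ_3 = 9.932 − 7.678 = 2.254 ms.
γ_3 = 8.846/2.254 = 3.925; β = √(1 − 1/γ²) = √0.9351.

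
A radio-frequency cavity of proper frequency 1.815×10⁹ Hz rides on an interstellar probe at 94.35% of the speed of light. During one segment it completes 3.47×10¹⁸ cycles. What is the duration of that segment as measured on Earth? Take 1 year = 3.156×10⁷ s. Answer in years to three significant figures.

Δt = 183 years

β = 0.9435; γ = 1/√(1 − 0.9435²) = 1/√0.1098 = 3.018
Proper time for N cycles: τ = N/f = 3.47×10¹⁸/(1.815×10⁹) = 1.912×10⁹ s = 60.58 years.
Lab-frame duration Δt = γτ = 3.018 × 60.58 = 182.8 years.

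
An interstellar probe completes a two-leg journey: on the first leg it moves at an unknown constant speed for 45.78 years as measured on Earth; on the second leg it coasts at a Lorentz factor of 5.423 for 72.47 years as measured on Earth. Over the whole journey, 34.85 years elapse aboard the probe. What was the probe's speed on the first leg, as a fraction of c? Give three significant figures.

β = 0.883

Leg 1: speed unknown; τ_1 = 45.78/γ_1.
Leg 2: γ = 5.423; τ_2 = 72.47/5.423 = 13.36 years.
Total proper time: τ_1 + 13.36 = 34.85, so τ_1 = 34.85 − 13.36 = 21.49 years.
γ_1 = 45.78/21.49 = 2.131; β = √(1 − 1/γ²) = √0.7797.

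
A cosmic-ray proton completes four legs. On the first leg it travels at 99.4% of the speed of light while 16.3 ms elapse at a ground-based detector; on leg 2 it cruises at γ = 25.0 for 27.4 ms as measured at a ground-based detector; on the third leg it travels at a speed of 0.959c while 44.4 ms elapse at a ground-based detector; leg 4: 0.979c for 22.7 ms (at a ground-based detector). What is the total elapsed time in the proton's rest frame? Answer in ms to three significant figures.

τ = 20.1 ms

Leg 1: β = 0.994; γ = 1/√(1 − 0.994²) = 1/√0.01196 = 9.142; τ_1 = 16.3/9.142 = 1.783 ms.
Leg 2: γ = 25.0; τ_2 = 27.4/25.00 = 1.096 ms.
Leg 3: γ = 1/√(1 − 0.959²) = 1/√0.08032 = 3.529; τ_3 = 44.4/3.529 = 12.58 ms.
Leg 4: γ = 1/√(1 − 0.979²) = 1/√0.04156 = 4.905; τ_4 = 22.7/4.905 = 4.628 ms.
Total: 1.783 + 1.096 + 12.58 + 4.628 ms.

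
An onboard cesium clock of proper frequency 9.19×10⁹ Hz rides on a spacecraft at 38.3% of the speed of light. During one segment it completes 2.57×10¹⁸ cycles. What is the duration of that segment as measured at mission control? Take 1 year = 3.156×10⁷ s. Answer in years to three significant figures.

β = 0.383; γ = 1/√(1 − 0.383²) = 1/√0.8533 = 1.083
Proper time for N cycles: τ = N/f = 2.57×10¹⁸/(9.19×10⁹) = 2.797×10⁸ s = 8.861 years.
Lab-frame duration Δt = γτ = 1.083 × 8.861 = 9.592 years.

Δt = 9.59 years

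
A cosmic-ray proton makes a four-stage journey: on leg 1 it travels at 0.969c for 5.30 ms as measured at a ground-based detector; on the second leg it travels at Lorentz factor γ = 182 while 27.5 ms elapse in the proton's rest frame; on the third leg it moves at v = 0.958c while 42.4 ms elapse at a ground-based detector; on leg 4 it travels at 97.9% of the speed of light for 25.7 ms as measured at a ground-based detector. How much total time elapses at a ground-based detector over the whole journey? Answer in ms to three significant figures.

Leg 1: 5.30 ms is already measured at a ground-based detector.
Leg 2: γ = 182; Δt_2 = 182.0 × 27.5 = 5005 ms.
Leg 3: 42.4 ms is already measured at a ground-based detector.
Leg 4: 25.7 ms is already measured at a ground-based detector.
Total: 5.300 + 5005 + 42.40 + 25.70 ms.

Δt = 5080 ms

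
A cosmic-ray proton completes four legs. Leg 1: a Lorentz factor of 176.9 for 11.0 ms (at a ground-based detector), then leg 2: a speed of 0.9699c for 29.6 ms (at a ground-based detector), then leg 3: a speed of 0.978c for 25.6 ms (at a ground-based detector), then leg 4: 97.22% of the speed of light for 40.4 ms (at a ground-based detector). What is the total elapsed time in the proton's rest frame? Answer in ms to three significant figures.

Leg 1: γ = 176.9; τ_1 = 11.0/176.9 = 0.06218 ms.
Leg 2: γ = 1/√(1 − 0.9699²) = 1/√0.05929 = 4.107; τ_2 = 29.6/4.107 = 7.208 ms.
Leg 3: γ = 1/√(1 − 0.978²) = 1/√0.04352 = 4.794; τ_3 = 25.6/4.794 = 5.340 ms.
Leg 4: β = 0.9722; γ = 1/√(1 − 0.9722²) = 1/√0.05483 = 4.271; τ_4 = 40.4/4.271 = 9.460 ms.
Total: 0.06218 + 7.208 + 5.340 + 9.460 ms.

τ = 22.1 ms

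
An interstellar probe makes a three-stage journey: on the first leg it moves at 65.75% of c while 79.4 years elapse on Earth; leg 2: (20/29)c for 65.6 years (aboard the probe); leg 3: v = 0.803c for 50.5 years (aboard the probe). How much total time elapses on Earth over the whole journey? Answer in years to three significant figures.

Leg 1: 79.4 years is already measured on Earth.
Leg 2: γ = 1/√(1 − (20/29)²) = 29/21 ≈ 1.381; Δt_2 = 1.381 × 65.6 = 90.59 years.
Leg 3: γ = 1/√(1 − 0.803²) = 1/√0.3552 = 1.678; Δt_3 = 1.678 × 50.5 = 84.73 years.
Total: 79.40 + 90.59 + 84.73 years.

Δt = 255 years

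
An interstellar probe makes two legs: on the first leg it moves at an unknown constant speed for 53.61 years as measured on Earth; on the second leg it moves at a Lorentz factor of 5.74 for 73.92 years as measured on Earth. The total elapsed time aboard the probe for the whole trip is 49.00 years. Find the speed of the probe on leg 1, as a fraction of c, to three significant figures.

Leg 1: speed unknown; τ_1 = 53.61/γ_1.
Leg 2: γ = 5.74; τ_2 = 73.92/5.740 = 12.88 years.
Total proper time: τ_1 + 12.88 = 49.00, so τ_1 = 49.00 − 12.88 = 36.12 years.
γ_1 = 53.61/36.12 = 1.484; β = √(1 − 1/γ²) = √0.5460.

β = 0.739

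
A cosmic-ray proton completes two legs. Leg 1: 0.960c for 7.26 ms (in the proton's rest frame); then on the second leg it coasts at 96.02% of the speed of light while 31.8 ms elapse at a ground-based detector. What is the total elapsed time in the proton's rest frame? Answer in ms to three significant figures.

Leg 1: 7.26 ms is already measured in the proton's rest frame.
Leg 2: β = 0.9602; γ = 1/√(1 − 0.9602²) = 1/√0.07802 = 3.580; τ_2 = 31.8/3.580 = 8.882 ms.
Total: 7.260 + 8.882 ms.

τ = 16.1 ms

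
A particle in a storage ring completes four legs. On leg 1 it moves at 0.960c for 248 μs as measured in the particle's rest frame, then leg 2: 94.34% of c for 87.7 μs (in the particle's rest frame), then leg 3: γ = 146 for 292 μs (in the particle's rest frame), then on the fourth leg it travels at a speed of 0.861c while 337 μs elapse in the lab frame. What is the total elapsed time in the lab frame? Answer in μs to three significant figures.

Δt = 4.41×10⁴ μs

Leg 1: γ = 1/√(1 − 0.960²) = 25/7 ≈ 3.571; Δt_1 = 3.571 × 248 = 885.7 μs.
Leg 2: β = 0.9434; γ = 1/√(1 − 0.9434²) = 1/√0.1100 = 3.015; Δt_2 = 3.015 × 87.7 = 264.4 μs.
Leg 3: γ = 146; Δt_3 = 146.0 × 292 = 4.263×10⁴ μs.
Leg 4: 337 μs is already measured in the lab frame.
Total: 885.7 + 264.4 + 4.263×10⁴ + 337.0 μs.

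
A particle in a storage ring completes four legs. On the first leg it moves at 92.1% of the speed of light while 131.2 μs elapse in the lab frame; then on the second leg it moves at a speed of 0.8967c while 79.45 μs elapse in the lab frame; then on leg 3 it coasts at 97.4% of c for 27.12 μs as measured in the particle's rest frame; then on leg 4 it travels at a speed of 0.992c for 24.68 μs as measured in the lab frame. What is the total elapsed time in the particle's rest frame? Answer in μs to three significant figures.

Leg 1: β = 0.921; γ = 1/√(1 − 0.921²) = 1/√0.1518 = 2.567; τ_1 = 131.2/2.567 = 51.11 μs.
Leg 2: γ = 1/√(1 − 0.8967²) = 1/√0.1959 = 2.259; τ_2 = 79.45/2.259 = 35.17 μs.
Leg 3: 27.12 μs is already measured in the particle's rest frame.
Leg 4: γ = 1/√(1 − 0.992²) = 1/√0.01594 = 7.922; τ_4 = 24.68/7.922 = 3.116 μs.
Total: 51.11 + 35.17 + 27.12 + 3.116 μs.

τ = 117 μs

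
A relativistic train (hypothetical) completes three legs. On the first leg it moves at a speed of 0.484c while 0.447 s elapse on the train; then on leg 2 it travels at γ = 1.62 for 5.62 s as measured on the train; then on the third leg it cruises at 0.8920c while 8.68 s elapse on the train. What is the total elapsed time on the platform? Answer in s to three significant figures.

Leg 1: γ = 1/√(1 − 0.484²) = 1/√0.7657 = 1.143; Δt_1 = 1.143 × 0.447 = 0.5108 s.
Leg 2: γ = 1.62; Δt_2 = 1.620 × 5.62 = 9.104 s.
Leg 3: γ = 1/√(1 − 0.8920²) = 1/√0.2043 = 2.212; Δt_3 = 2.212 × 8.68 = 19.20 s.
Total: 0.5108 + 9.104 + 19.20 s.

Δt = 28.8 s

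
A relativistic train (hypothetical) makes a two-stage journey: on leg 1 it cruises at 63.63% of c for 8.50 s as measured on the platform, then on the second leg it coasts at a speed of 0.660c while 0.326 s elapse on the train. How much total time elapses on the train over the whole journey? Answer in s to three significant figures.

τ = 6.88 s

Leg 1: β = 0.6363; γ = 1/√(1 − 0.6363²) = 1/√0.5951 = 1.296; τ_1 = 8.50/1.296 = 6.557 s.
Leg 2: 0.326 s is already measured on the train.
Total: 6.557 + 0.3260 s.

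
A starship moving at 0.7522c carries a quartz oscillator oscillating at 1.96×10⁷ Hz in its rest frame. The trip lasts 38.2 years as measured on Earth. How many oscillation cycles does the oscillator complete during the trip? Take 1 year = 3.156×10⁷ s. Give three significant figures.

γ = 1/√(1 − 0.7522²) = 1/√0.4342 = 1.518
The oscillator's own cycle count is N = f × τ where τ is the proper time on the ship. τ = Δt/γ = 38.2/1.518 = 25.17 years = 7.944×10⁸ s.
N = 1.96×10⁷ × 7.944×10⁸ = 1.557×10¹⁶.

N = 1.56×10¹⁶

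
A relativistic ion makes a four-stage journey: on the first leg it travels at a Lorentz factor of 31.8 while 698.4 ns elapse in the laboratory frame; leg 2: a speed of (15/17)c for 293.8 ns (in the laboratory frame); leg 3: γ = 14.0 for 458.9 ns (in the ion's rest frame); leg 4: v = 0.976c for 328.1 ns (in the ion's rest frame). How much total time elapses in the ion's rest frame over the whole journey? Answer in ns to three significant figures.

Leg 1: γ = 31.8; τ_1 = 698.4/31.80 = 21.96 ns.
Leg 2: γ = 1/√(1 − (15/17)²) = 17/8 = 2.125; τ_2 = 293.8/2.125 = 138.3 ns.
Leg 3: 458.9 ns is already measured in the ion's rest frame.
Leg 4: 328.1 ns is already measured in the ion's rest frame.
Total: 21.96 + 138.3 + 458.9 + 328.1 ns.

τ = 947 ns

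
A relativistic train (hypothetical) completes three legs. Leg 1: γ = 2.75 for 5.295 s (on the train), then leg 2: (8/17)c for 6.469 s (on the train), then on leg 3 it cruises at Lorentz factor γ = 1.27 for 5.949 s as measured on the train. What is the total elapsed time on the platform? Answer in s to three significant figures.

Δt = 29.4 s

Leg 1: γ = 2.75; Δt_1 = 2.750 × 5.295 = 14.56 s.
Leg 2: γ = 1/√(1 − (8/17)²) = 17/15 ≈ 1.133; Δt_2 = 1.133 × 6.469 = 7.332 s.
Leg 3: γ = 1.27; Δt_3 = 1.270 × 5.949 = 7.555 s.
Total: 14.56 + 7.332 + 7.555 s.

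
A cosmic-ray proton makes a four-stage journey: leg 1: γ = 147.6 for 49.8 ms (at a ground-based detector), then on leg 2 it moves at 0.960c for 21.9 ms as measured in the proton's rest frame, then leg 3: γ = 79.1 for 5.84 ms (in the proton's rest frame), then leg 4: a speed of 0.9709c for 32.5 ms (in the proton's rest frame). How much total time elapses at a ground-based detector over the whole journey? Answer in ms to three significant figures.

Leg 1: 49.8 ms is already measured at a ground-based detector.
Leg 2: γ = 1/√(1 − 0.960²) = 25/7 ≈ 3.571; Δt_2 = 3.571 × 21.9 = 78.21 ms.
Leg 3: γ = 79.1; Δt_3 = 79.10 × 5.84 = 461.9 ms.
Leg 4: γ = 1/√(1 − 0.9709²) = 1/√0.05735 = 4.176; Δt_4 = 4.176 × 32.5 = 135.7 ms.
Total: 49.80 + 78.21 + 461.9 + 135.7 ms.

Δt = 726 ms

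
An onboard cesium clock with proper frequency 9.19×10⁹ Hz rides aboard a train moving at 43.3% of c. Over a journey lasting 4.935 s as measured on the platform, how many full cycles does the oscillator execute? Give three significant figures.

β = 0.433; γ = 1/√(1 − 0.433²) = 1/√0.8125 = 1.109
The oscillator's own cycle count is N = f × τ where τ is the proper time on the train. τ = Δt/γ = 4.935/1.109 = 4.448 s = 4.448×10⁰ s.
N = 9.19×10⁹ × 4.448×10⁰ = 4.088×10¹⁰.

N = 4.09×10¹⁰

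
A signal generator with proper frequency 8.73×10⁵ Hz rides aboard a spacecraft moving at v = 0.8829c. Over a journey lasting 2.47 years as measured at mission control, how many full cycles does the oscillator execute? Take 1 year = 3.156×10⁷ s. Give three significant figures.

γ = 1/√(1 − 0.8829²) = 1/√0.2205 = 2.130
The oscillator's own cycle count is N = f × τ where τ is the proper time aboard the spacecraft. τ = Δt/γ = 2.47/2.130 = 1.160 years = 3.660×10⁷ s.
N = 8.73×10⁵ × 3.660×10⁷ = 3.196×10¹³.

N = 3.20×10¹³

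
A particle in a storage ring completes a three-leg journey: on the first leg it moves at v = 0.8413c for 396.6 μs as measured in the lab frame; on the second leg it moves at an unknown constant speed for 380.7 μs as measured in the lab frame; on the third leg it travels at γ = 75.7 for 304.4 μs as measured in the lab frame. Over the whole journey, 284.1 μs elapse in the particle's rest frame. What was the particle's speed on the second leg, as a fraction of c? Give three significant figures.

β = 0.985

Leg 1: γ = 1/√(1 − 0.8413²) = 1/√0.2922 = 1.850; τ_1 = 396.6/1.850 = 214.4 μs.
Leg 2: speed unknown; τ_2 = 380.7/γ_2.
Leg 3: γ = 75.7; τ_3 = 304.4/75.70 = 4.021 μs.
Total proper time: 214.4 + τ_2 + 4.021 = 284.1, so τ_2 = 284.1 − 218.4 = 65.69 μs.
γ_2 = 380.7/65.69 = 5.795; β = √(1 − 1/γ²) = √0.9702.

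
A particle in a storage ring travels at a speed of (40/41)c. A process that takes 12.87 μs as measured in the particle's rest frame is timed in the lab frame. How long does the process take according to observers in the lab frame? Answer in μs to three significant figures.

Δt = 58.6 μs

γ = 1/√(1 − (40/41)²) = 41/9 ≈ 4.556
The interval measured in the particle's rest frame is the proper time (both events occur at the same place in that frame); the lab-frame interval is Δt = γτ = 4.556 × 12.87 μs.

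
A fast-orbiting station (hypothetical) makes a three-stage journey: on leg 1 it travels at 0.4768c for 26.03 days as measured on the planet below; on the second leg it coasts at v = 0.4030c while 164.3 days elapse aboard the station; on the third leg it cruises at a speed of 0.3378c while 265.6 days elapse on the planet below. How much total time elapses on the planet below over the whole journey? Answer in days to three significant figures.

Δt = 471 days

Leg 1: 26.03 days is already measured on the planet below.
Leg 2: γ = 1/√(1 − 0.4030²) = 1/√0.8376 = 1.093; Δt_2 = 1.093 × 164.3 = 179.5 days.
Leg 3: 265.6 days is already measured on the planet below.
Total: 26.03 + 179.5 + 265.6 days.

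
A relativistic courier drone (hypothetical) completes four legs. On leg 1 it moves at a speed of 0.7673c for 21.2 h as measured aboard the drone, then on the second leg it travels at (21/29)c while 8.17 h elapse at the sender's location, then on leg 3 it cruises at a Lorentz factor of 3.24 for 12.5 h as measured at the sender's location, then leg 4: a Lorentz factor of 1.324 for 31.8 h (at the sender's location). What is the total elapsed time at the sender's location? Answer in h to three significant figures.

Δt = 85.5 h

Leg 1: γ = 1/√(1 − 0.7673²) = 1/√0.4113 = 1.559; Δt_1 = 1.559 × 21.2 = 33.06 h.
Leg 2: 8.17 h is already measured at the sender's location.
Leg 3: 12.5 h is already measured at the sender's location.
Leg 4: 31.8 h is already measured at the sender's location.
Total: 33.06 + 8.170 + 12.50 + 31.80 h.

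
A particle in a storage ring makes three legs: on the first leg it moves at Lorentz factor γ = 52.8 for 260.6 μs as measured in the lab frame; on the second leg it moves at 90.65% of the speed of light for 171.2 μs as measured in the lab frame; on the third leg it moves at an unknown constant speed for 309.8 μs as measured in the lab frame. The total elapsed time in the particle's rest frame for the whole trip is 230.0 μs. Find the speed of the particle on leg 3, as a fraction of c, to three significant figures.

β = 0.870

Leg 1: γ = 52.8; τ_1 = 260.6/52.80 = 4.936 μs.
Leg 2: β = 0.9065; γ = 1/√(1 − 0.9065²) = 1/√0.1783 = 2.369; τ_2 = 171.2/2.369 = 72.28 μs.
Leg 3: speed unknown; τ_3 = 309.8/γ_3.
Total proper time: 4.936 + 72.28 + τ_3 = 230.0, so τ_3 = 230.0 − 77.22 = 152.8 μs.
γ_3 = 309.8/152.8 = 2.028; β = √(1 − 1/γ²) = √0.7568.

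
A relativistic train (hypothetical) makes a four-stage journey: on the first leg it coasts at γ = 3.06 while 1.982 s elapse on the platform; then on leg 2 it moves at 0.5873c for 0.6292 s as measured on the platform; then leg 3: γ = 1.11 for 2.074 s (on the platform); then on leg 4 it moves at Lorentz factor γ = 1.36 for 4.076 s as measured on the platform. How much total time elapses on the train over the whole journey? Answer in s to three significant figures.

Leg 1: γ = 3.06; τ_1 = 1.982/3.060 = 0.6477 s.
Leg 2: γ = 1/√(1 − 0.5873²) = 1/√0.6551 = 1.236; τ_2 = 0.6292/1.236 = 0.5093 s.
Leg 3: γ = 1.11; τ_3 = 2.074/1.110 = 1.868 s.
Leg 4: γ = 1.36; τ_4 = 4.076/1.360 = 2.997 s.
Total: 0.6477 + 0.5093 + 1.868 + 2.997 s.

τ = 6.02 s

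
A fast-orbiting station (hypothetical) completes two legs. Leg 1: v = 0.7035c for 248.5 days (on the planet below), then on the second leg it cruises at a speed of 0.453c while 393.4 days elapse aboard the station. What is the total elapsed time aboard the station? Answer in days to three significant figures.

Leg 1: γ = 1/√(1 − 0.7035²) = 1/√0.5051 = 1.407; τ_1 = 248.5/1.407 = 176.6 days.
Leg 2: 393.4 days is already measured aboard the station.
Total: 176.6 + 393.4 days.

τ = 570 days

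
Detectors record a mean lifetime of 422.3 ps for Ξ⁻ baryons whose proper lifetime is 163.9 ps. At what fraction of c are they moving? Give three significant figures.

β = 0.922

γ = Δt/τ₀ = 422.3/163.9 = 2.577
β = √(1 − 1/γ²) = √(1 − 0.1506) = √0.8494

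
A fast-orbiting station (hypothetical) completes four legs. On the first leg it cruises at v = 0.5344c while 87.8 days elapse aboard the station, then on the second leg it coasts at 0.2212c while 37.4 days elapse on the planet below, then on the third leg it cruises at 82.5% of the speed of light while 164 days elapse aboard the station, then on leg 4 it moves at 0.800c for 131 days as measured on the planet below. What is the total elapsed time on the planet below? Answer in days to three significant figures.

Δt = 562 days

Leg 1: γ = 1/√(1 − 0.5344²) = 1/√0.7144 = 1.183; Δt_1 = 1.183 × 87.8 = 103.9 days.
Leg 2: 37.4 days is already measured on the planet below.
Leg 3: β = 0.825; γ = 1/√(1 − 0.825²) = 1/√0.3194 = 1.769; Δt_3 = 1.769 × 164 = 290.2 days.
Leg 4: 131 days is already measured on the planet below.
Total: 103.9 + 37.40 + 290.2 + 131.0 days.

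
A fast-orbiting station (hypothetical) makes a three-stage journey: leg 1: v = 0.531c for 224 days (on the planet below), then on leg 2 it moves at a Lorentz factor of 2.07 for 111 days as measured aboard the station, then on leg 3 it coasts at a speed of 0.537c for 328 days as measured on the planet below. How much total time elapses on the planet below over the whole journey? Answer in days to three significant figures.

Leg 1: 224 days is already measured on the planet below.
Leg 2: γ = 2.07; Δt_2 = 2.070 × 111 = 229.8 days.
Leg 3: 328 days is already measured on the planet below.
Total: 224.0 + 229.8 + 328.0 days.

Δt = 782 days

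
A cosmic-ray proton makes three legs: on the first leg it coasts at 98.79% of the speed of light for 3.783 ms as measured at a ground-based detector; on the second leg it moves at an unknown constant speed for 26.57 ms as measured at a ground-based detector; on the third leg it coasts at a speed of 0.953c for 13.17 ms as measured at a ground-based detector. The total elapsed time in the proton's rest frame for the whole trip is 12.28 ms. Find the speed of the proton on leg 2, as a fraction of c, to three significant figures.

Leg 1: β = 0.9879; γ = 1/√(1 − 0.9879²) = 1/√0.02405 = 6.448; τ_1 = 3.783/6.448 = 0.5867 ms.
Leg 2: speed unknown; τ_2 = 26.57/γ_2.
Leg 3: γ = 1/√(1 − 0.953²) = 1/√0.09179 = 3.301; τ_3 = 13.17/3.301 = 3.990 ms.
Total proper time: 0.5867 + τ_2 + 3.990 = 12.28, so τ_2 = 12.28 − 4.577 = 7.703 ms.
γ_2 = 26.57/7.703 = 3.449; β = √(1 − 1/γ²) = √0.9159.

β = 0.957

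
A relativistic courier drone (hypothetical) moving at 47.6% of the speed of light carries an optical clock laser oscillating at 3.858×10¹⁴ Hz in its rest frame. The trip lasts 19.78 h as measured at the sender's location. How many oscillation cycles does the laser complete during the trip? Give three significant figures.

β = 0.476; γ = 1/√(1 − 0.476²) = 1/√0.7734 = 1.137
The oscillator's own cycle count is N = f × τ where τ is the proper time aboard the drone. τ = Δt/γ = 19.78/1.137 = 17.40 h = 6.262×10⁴ s.
N = 3.858×10¹⁴ × 6.262×10⁴ = 2.416×10¹⁹.

N = 2.42×10¹⁹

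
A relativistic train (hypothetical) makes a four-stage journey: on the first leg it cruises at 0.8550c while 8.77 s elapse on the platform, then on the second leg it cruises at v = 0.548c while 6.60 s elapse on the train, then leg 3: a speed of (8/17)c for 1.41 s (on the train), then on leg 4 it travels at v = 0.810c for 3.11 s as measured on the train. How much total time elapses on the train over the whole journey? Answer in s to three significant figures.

τ = 15.7 s

Leg 1: γ = 1/√(1 − 0.8550²) = 1/√0.2690 = 1.928; τ_1 = 8.77/1.928 = 4.548 s.
Leg 2: 6.60 s is already measured on the train.
Leg 3: 1.41 s is already measured on the train.
Leg 4: 3.11 s is already measured on the train.
Total: 4.548 + 6.600 + 1.410 + 3.110 s.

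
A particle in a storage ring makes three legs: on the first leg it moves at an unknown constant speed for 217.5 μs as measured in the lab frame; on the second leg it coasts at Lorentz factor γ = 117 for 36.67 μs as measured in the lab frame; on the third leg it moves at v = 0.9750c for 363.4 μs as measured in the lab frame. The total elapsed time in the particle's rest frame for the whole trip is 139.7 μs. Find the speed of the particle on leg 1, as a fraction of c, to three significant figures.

β = 0.963

Leg 1: speed unknown; τ_1 = 217.5/γ_1.
Leg 2: γ = 117; τ_2 = 36.67/117.0 = 0.3134 μs.
Leg 3: γ = 1/√(1 − 0.9750²) = 1/√0.04938 = 4.500; τ_3 = 363.4/4.500 = 80.75 μs.
Total proper time: τ_1 + 0.3134 + 80.75 = 139.7, so τ_1 = 139.7 − 81.06 = 58.64 μs.
γ_1 = 217.5/58.64 = 3.709; β = √(1 − 1/γ²) = √0.9273.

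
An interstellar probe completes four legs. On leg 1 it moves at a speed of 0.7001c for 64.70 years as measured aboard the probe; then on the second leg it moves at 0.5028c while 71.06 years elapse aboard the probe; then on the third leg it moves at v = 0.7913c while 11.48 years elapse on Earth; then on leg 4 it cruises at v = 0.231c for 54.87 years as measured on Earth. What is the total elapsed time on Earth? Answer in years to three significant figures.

Δt = 239 years

Leg 1: γ = 1/√(1 − 0.7001²) = 1/√0.5099 = 1.400; Δt_1 = 1.400 × 64.70 = 90.61 years.
Leg 2: γ = 1/√(1 − 0.5028²) = 1/√0.7472 = 1.157; Δt_2 = 1.157 × 71.06 = 82.21 years.
Leg 3: 11.48 years is already measured on Earth.
Leg 4: 54.87 years is already measured on Earth.
Total: 90.61 + 82.21 + 11.48 + 54.87 years.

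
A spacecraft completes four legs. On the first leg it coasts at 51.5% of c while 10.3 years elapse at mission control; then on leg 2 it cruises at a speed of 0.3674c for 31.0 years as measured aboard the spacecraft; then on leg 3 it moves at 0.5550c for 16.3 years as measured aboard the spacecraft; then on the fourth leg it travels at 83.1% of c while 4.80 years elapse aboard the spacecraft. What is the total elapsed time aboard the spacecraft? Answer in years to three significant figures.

Leg 1: β = 0.515; γ = 1/√(1 − 0.515²) = 1/√0.7348 = 1.167; τ_1 = 10.3/1.167 = 8.829 years.
Leg 2: 31.0 years is already measured aboard the spacecraft.
Leg 3: 16.3 years is already measured aboard the spacecraft.
Leg 4: 4.80 years is already measured aboard the spacecraft.
Total: 8.829 + 31.00 + 16.30 + 4.800 years.

τ = 60.9 years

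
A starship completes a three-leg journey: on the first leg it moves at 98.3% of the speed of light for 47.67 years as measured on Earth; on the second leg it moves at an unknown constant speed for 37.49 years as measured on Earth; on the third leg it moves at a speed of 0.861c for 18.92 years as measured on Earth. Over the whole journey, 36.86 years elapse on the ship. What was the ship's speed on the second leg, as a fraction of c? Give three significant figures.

Leg 1: β = 0.983; γ = 1/√(1 − 0.983²) = 1/√0.03371 = 5.446; τ_1 = 47.67/5.446 = 8.752 years.
Leg 2: speed unknown; τ_2 = 37.49/γ_2.
Leg 3: γ = 1/√(1 − 0.861²) = 1/√0.2587 = 1.966; τ_3 = 18.92/1.966 = 9.623 years.
Total proper time: 8.752 + τ_2 + 9.623 = 36.86, so τ_2 = 36.86 − 18.38 = 18.48 years.
γ_2 = 37.49/18.48 = 2.028; β = √(1 − 1/γ²) = √0.7569.

β = 0.870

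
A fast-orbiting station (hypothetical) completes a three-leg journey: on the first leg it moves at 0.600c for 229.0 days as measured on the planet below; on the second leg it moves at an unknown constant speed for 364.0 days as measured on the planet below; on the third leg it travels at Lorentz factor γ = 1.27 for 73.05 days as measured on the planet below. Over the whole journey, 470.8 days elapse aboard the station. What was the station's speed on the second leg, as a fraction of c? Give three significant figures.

β = 0.775

Leg 1: γ = 1/√(1 − 0.600²) = 5/4 = 1.250; τ_1 = 229.0/1.250 = 183.2 days.
Leg 2: speed unknown; τ_2 = 364.0/γ_2.
Leg 3: γ = 1.27; τ_3 = 73.05/1.270 = 57.52 days.
Total proper time: 183.2 + τ_2 + 57.52 = 470.8, so τ_2 = 470.8 − 240.7 = 230.1 days.
γ_2 = 364.0/230.1 = 1.582; β = √(1 − 1/γ²) = √0.6005.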